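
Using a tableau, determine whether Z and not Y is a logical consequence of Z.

Initial set: {T Z; F (Z and not Y)}.
F (Z and not Y): β-rule — branch into F Z  //  F not Y.
  branch 1 (add F Z):
    × closes — contains both Z and not Z.
  branch 2 (add F not Y):
    ○ open, literals {Y=true, Z=true}.
1 branch closed, 1 open.
An open branch gives a countermodel: Y=true, Z=true (unmentioned atoms arbitrary); the premises hold there but the conclusion fails.

No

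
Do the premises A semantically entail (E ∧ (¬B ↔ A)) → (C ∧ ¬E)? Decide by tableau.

No

Initial set: {A; ¬((E ∧ (¬B ↔ A)) → (C ∧ ¬E))}.
¬((E ∧ (¬B ↔ A)) → (C ∧ ¬E)): α-rule — add (E ∧ (¬B ↔ A)), ¬(C ∧ ¬E).
(E ∧ (¬B ↔ A)): α-rule — add E, (¬B ↔ A).
¬(C ∧ ¬E): β-rule — branch into ¬C  //  ¬¬E.
  branch 1 (add ¬C):
    (¬B ↔ A): β-rule — branch into ¬B, A  //  ¬¬B, ¬A.
      branch 1.1 (add ¬B, A):
        ○ open, literals {A=T, B=F, C=F, E=T}.
      branch 1.2 (add ¬¬B, ¬A):
        × closes — contains both A and ¬A.
  branch 2 (add ¬¬E):
    (¬B ↔ A): β-rule — branch into ¬B, A  //  ¬¬B, ¬A.
      branch 2.1 (add ¬B, A):
        ○ open, literals {A=T, B=F, E=T}.
      branch 2.2 (add ¬¬B, ¬A):
        × closes — contains both A and ¬A.
2 branches closed, 2 open.
An open branch gives a countermodel: A=T, B=F, C=F, E=T (unmentioned atoms arbitrary); the premises hold there but the conclusion fails.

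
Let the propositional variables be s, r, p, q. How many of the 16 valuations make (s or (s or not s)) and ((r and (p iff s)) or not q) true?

Initial set: {((s or (s or not s)) and ((r and (p iff s)) or not q))}.
((s or (s or not s)) and ((r and (p iff s)) or not q)): α-rule — add (s or (s or not s)), ((r and (p iff s)) or not q).
(s or (s or not s)): β-rule — branch into s  //  (s or not s).
  branch 1 (add s):
    ((r and (p iff s)) or not q): β-rule — branch into (r and (p iff s))  //  not q.
      branch 1.1 (add (r and (p iff s))):
        (r and (p iff s)): α-rule — add r, (p iff s).
        (p iff s): β-rule — branch into p, s  //  not p, not s.
          branch 1.1.1 (add p, s):
            ○ open, literals {p=T, r=T, s=T}.
          branch 1.1.2 (add not p, not s):
            × closes — contains both s and not s.
      branch 1.2 (add not q):
        ○ open, literals {q=F, s=T}.
  branch 2 (add (s or not s)):
    ((r and (p iff s)) or not q): β-rule — branch into (r and (p iff s))  //  not q.
      branch 2.1 (add (r and (p iff s))):
        (r and (p iff s)): α-rule — add r, (p iff s).
        (s or not s): β-rule — branch into s  //  not s.
          branch 2.1.1 (add s):
            (p iff s): β-rule — branch into p, s  //  not p, not s.
              branch 2.1.1.1 (add p, s):
                ○ open, literals {p=T, r=T, s=T}.
              branch 2.1.1.2 (add not p, not s):
                × closes — contains both s and not s.
          branch 2.1.2 (add not s):
            (p iff s): β-rule — branch into p, s  //  not p, not s.
              branch 2.1.2.1 (add p, s):
                × closes — contains both s and not s.
              branch 2.1.2.2 (add not p, not s):
                ○ open, literals {p=F, r=T, s=F}.
      branch 2.2 (add not q):
        (s or not s): β-rule — branch into s  //  not s.
          branch 2.2.1 (add s):
            ○ open, literals {q=F, s=T}.
          branch 2.2.2 (add not s):
            ○ open, literals {q=F, s=F}.
3 branches closed, 6 open.
Each open branch fixes some atoms; the unmentioned ones are free. Counting distinct full assignments: branch {p=T, r=T, s=T} (q) contributes 2 new; branch {q=F, s=T} (r, p) contributes 3 new; branch {p=T, r=T, s=T} (q) contributes 0 new; branch {p=F, r=T, s=F} (q) contributes 2 new; branch {q=F, s=T} (r, p) contributes 0 new; branch {q=F, s=F} (r, p) contributes 3 new. Total: 10.

10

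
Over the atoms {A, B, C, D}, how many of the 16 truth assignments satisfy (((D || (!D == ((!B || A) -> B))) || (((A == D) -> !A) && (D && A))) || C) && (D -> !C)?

10

Initial set: {((((D || (!D == ((!B || A) -> B))) || (((A == D) -> !A) && (D && A))) || C) && (D -> !C))}.
((((D || (!D == ((!B || A) -> B))) || (((A == D) -> !A) && (D && A))) || C) && (D -> !C)): α-rule — add (((D || (!D == ((!B || A) -> B))) || (((A == D) -> !A) && (D && A))) || C), (D -> !C).
(((D || (!D == ((!B || A) -> B))) || (((A == D) -> !A) && (D && A))) || C): β-rule — branch into ((D || (!D == ((!B || A) -> B))) || (((A == D) -> !A) && (D && A)))  //  C.
  branch 1 (add ((D || (!D == ((!B || A) -> B))) || (((A == D) -> !A) && (D && A)))):
    (D -> !C): β-rule — branch into !D  //  !C.
      branch 1.1 (add !D):
        ((D || (!D == ((!B || A) -> B))) || (((A == D) -> !A) && (D && A))): β-rule — branch into (D || (!D == ((!B || A) -> B)))  //  (((A == D) -> !A) && (D && A)).
          branch 1.1.1 (add (D || (!D == ((!B || A) -> B)))):
            (D || (!D == ((!B || A) -> B))): β-rule — branch into D  //  (!D == ((!B || A) -> B)).
              branch 1.1.1.1 (add D):
                × closes — contains both D and !D.
              branch 1.1.1.2 (add (!D == ((!B || A) -> B))):
                (!D == ((!B || A) -> B)): β-rule — branch into !D, ((!B || A) -> B)  //  !!D, !((!B || A) -> B).
                  branch 1.1.1.2.1 (add !D, ((!B || A) -> B)):
                    ((!B || A) -> B): β-rule — branch into !(!B || A)  //  B.
                      branch 1.1.1.2.1.1 (add !(!B || A)):
                        !(!B || A): α-rule — add !!B, !A.
                        ○ open, literals {A=F, B=T, D=F}.
                      branch 1.1.1.2.1.2 (add B):
                        ○ open, literals {B=T, D=F}.
                  branch 1.1.1.2.2 (add !!D, !((!B || A) -> B)):
                    × closes — contains both D and !D.
          branch 1.1.2 (add (((A == D) -> !A) && (D && A))):
            (((A == D) -> !A) && (D && A)): α-rule — add ((A == D) -> !A), (D && A).
            (D && A): α-rule — add D, A.
            × closes — contains both D and !D.
      branch 1.2 (add !C):
        ((D || (!D == ((!B || A) -> B))) || (((A == D) -> !A) && (D && A))): β-rule — branch into (D || (!D == ((!B || A) -> B)))  //  (((A == D) -> !A) && (D && A)).
          branch 1.2.1 (add (D || (!D == ((!B || A) -> B)))):
            (D || (!D == ((!B || A) -> B))): β-rule — branch into D  //  (!D == ((!B || A) -> B)).
              branch 1.2.1.1 (add D):
                ○ open, literals {C=F, D=T}.
              branch 1.2.1.2 (add (!D == ((!B || A) -> B))):
                (!D == ((!B || A) -> B)): β-rule — branch into !D, ((!B || A) -> B)  //  !!D, !((!B || A) -> B).
                  branch 1.2.1.2.1 (add !D, ((!B || A) -> B)):
                    ((!B || A) -> B): β-rule — branch into !(!B || A)  //  B.
                      branch 1.2.1.2.1.1 (add !(!B || A)):
                        !(!B || A): α-rule — add !!B, !A.
                        ○ open, literals {A=F, B=T, C=F, D=F}.
                      branch 1.2.1.2.1.2 (add B):
                        ○ open, literals {B=T, C=F, D=F}.
                  branch 1.2.1.2.2 (add !!D, !((!B || A) -> B)):
                    !((!B || A) -> B): α-rule — add (!B || A), !B.
                    (!B || A): β-rule — branch into !B  //  A.
                      branch 1.2.1.2.2.1 (add !B):
                        ○ open, literals {B=F, C=F, D=T}.
                      branch 1.2.1.2.2.2 (add A):
                        ○ open, literals {A=T, B=F, C=F, D=T}.
          branch 1.2.2 (add (((A == D) -> !A) && (D && A))):
            (((A == D) -> !A) && (D && A)): α-rule — add ((A == D) -> !A), (D && A).
            (D && A): α-rule — add D, A.
            ((A == D) -> !A): β-rule — branch into !(A == D)  //  !A.
              branch 1.2.2.1 (add !(A == D)):
                !(A == D): β-rule — branch into A, !D  //  !A, D.
                  branch 1.2.2.1.1 (add A, !D):
                    × closes — contains both D and !D.
                  branch 1.2.2.1.2 (add !A, D):
                    × closes — contains both A and !A.
              branch 1.2.2.2 (add !A):
                × closes — contains both A and !A.
  branch 2 (add C):
    (D -> !C): β-rule — branch into !D  //  !C.
      branch 2.1 (add !D):
        ○ open, literals {C=T, D=F}.
      branch 2.2 (add !C):
        × closes — contains both C and !C.
7 branches closed, 8 open.
Each open branch fixes some atoms; the unmentioned ones are free. Counting distinct full assignments: branch {A=F, B=T, D=F} (C) contributes 2 new; branch {B=T, D=F} (A, C) contributes 2 new; branch {C=F, D=T} (A, B) contributes 4 new; branch {A=F, B=T, C=F, D=F} (none free) contributes 0 new; branch {B=T, C=F, D=F} (A) contributes 0 new; branch {B=F, C=F, D=T} (A) contributes 0 new; branch {A=T, B=F, C=F, D=T} (none free) contributes 0 new; branch {C=T, D=F} (A, B) contributes 2 new. Total: 10.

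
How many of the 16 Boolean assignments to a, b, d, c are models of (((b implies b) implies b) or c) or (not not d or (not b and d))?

14

Initial set: {T ((((b implies b) implies b) or c) or (not not d or (not b and d)))}.
T ((((b implies b) implies b) or c) or (not not d or (not b and d))): β-rule — branch into T (((b implies b) implies b) or c)  //  T (not not d or (not b and d)).
  branch 1 (add T (((b implies b) implies b) or c)):
    T (((b implies b) implies b) or c): β-rule — branch into T ((b implies b) implies b)  //  T c.
      branch 1.1 (add T ((b implies b) implies b)):
        T ((b implies b) implies b): β-rule — branch into F (b implies b)  //  T b.
          branch 1.1.1 (add F (b implies b)):
            F (b implies b): α-rule — add T b, F b.
            × closes — contains both b and not b.
          branch 1.1.2 (add T b):
            ○ open, literals {b=1}.
      branch 1.2 (add T c):
        ○ open, literals {c=1}.
  branch 2 (add T (not not d or (not b and d))):
    T (not not d or (not b and d)): β-rule — branch into T not not d  //  T (not b and d).
      branch 2.1 (add T not not d):
        T not not d: drop double negation, giving T d.
        ○ open, literals {d=1}.
      branch 2.2 (add T (not b and d)):
        T (not b and d): α-rule — add T not b, T d.
        ○ open, literals {b=0, d=1}.
1 branch closed, 4 open.
Each open branch fixes some atoms; the unmentioned ones are free. Counting distinct full assignments: branch {b=1} (a, d, c) contributes 8 new; branch {c=1} (a, b, d) contributes 4 new; branch {d=1} (a, b, c) contributes 2 new; branch {b=0, d=1} (a, c) contributes 0 new. Total: 14.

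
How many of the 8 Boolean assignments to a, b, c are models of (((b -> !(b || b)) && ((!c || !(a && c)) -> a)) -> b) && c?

3

Initial set: {((((b -> !(b || b)) && ((!c || !(a && c)) -> a)) -> b) && c)}.
((((b -> !(b || b)) && ((!c || !(a && c)) -> a)) -> b) && c): α-rule — add (((b -> !(b || b)) && ((!c || !(a && c)) -> a)) -> b), c.
(((b -> !(b || b)) && ((!c || !(a && c)) -> a)) -> b): β-rule — branch into !((b -> !(b || b)) && ((!c || !(a && c)) -> a))  //  b.
  branch 1 (add !((b -> !(b || b)) && ((!c || !(a && c)) -> a))):
    !((b -> !(b || b)) && ((!c || !(a && c)) -> a)): β-rule — branch into !(b -> !(b || b))  //  !((!c || !(a && c)) -> a).
      branch 1.1 (add !(b -> !(b || b))):
        !(b -> !(b || b)): α-rule — add b, !!(b || b).
        !!(b || b): β-rule — branch into b  //  b.
          branch 1.1.1 (add b):
            ○ open, literals {b=true, c=true}.
          branch 1.1.2 (add b):
            ○ open, literals {b=true, c=true}.
      branch 1.2 (add !((!c || !(a && c)) -> a)):
        !((!c || !(a && c)) -> a): α-rule — add (!c || !(a && c)), !a.
        (!c || !(a && c)): β-rule — branch into !c  //  !(a && c).
          branch 1.2.1 (add !c):
            × closes — contains both c and !c.
          branch 1.2.2 (add !(a && c)):
            !(a && c): β-rule — branch into !a  //  !c.
              branch 1.2.2.1 (add !a):
                ○ open, literals {a=false, c=true}.
              branch 1.2.2.2 (add !c):
                × closes — contains both c and !c.
  branch 2 (add b):
    ○ open, literals {b=true, c=true}.
2 branches closed, 4 open.
Each open branch fixes some atoms; the unmentioned ones are free. Counting distinct full assignments: branch {b=true, c=true} (a) contributes 2 new; branch {b=true, c=true} (a) contributes 0 new; branch {a=false, c=true} (b) contributes 1 new; branch {b=true, c=true} (a) contributes 0 new. Total: 3.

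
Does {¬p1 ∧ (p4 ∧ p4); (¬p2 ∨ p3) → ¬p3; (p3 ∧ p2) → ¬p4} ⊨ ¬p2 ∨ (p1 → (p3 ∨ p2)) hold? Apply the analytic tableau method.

Yes

Initial set: {(¬p1 ∧ (p4 ∧ p4)); ((¬p2 ∨ p3) → ¬p3); ((p3 ∧ p2) → ¬p4); ¬(¬p2 ∨ (p1 → (p3 ∨ p2)))}.
(¬p1 ∧ (p4 ∧ p4)): α-rule — add ¬p1, (p4 ∧ p4).
¬(¬p2 ∨ (p1 → (p3 ∨ p2))): α-rule — add ¬¬p2, ¬(p1 → (p3 ∨ p2)).
(p4 ∧ p4): α-rule — add p4, p4.
¬(p1 → (p3 ∨ p2)): α-rule — add p1, ¬(p3 ∨ p2).
× closes — contains both p1 and ¬p1.
All 1 branch closes.
Every branch closed, so the premises entail the conclusion.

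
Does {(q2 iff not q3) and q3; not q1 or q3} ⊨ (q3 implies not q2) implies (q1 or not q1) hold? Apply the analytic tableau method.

Yes

Initial set: {((q2 iff not q3) and q3); (not q1 or q3); not ((q3 implies not q2) implies (q1 or not q1))}.
((q2 iff not q3) and q3): α-rule — add (q2 iff not q3), q3.
not ((q3 implies not q2) implies (q1 or not q1)): α-rule — add (q3 implies not q2), not (q1 or not q1).
not (q1 or not q1): α-rule — add not q1, not not q1.
× closes — contains both q1 and not q1.
All 1 branch closes.
Every branch closed, so the premises entail the conclusion.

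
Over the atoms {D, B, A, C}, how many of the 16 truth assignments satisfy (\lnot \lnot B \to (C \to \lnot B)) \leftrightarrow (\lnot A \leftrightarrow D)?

Initial set: {T ((\lnot \lnot B \to (C \to \lnot B)) \leftrightarrow (\lnot A \leftrightarrow D))}.
T ((\lnot \lnot B \to (C \to \lnot B)) \leftrightarrow (\lnot A \leftrightarrow D)): β-rule — branch into T (\lnot \lnot B \to (C \to \lnot B)), T (\lnot A \leftrightarrow D)  //  F (\lnot \lnot B \to (C \to \lnot B)), F (\lnot A \leftrightarrow D).
  branch 1 (add T (\lnot \lnot B \to (C \to \lnot B)), T (\lnot A \leftrightarrow D)):
    T (\lnot \lnot B \to (C \to \lnot B)): β-rule — branch into F \lnot \lnot B  //  T (C \to \lnot B).
      branch 1.1 (add F \lnot \lnot B):
        F \lnot \lnot B: drop double negation, giving F B.
        T (\lnot A \leftrightarrow D): β-rule — branch into T \lnot A, T D  //  F \lnot A, F D.
          branch 1.1.1 (add T \lnot A, T D):
            ○ open, literals {A=false, B=false, D=true}.
          branch 1.1.2 (add F \lnot A, F D):
            ○ open, literals {A=true, B=false, D=false}.
      branch 1.2 (add T (C \to \lnot B)):
        T (\lnot A \leftrightarrow D): β-rule — branch into T \lnot A, T D  //  F \lnot A, F D.
          branch 1.2.1 (add T \lnot A, T D):
            T (C \to \lnot B): β-rule — branch into F C  //  T \lnot B.
              branch 1.2.1.1 (add F C):
                ○ open, literals {A=false, C=false, D=true}.
              branch 1.2.1.2 (add T \lnot B):
                ○ open, literals {A=false, B=false, D=true}.
          branch 1.2.2 (add F \lnot A, F D):
            T (C \to \lnot B): β-rule — branch into F C  //  T \lnot B.
              branch 1.2.2.1 (add F C):
                ○ open, literals {A=true, C=false, D=false}.
              branch 1.2.2.2 (add T \lnot B):
                ○ open, literals {A=true, B=false, D=false}.
  branch 2 (add F (\lnot \lnot B \to (C \to \lnot B)), F (\lnot A \leftrightarrow D)):
    F (\lnot \lnot B \to (C \to \lnot B)): α-rule — add T \lnot \lnot B, F (C \to \lnot B).
    T \lnot \lnot B: drop double negation, giving T B.
    F (C \to \lnot B): α-rule — add T C, F \lnot B.
    F (\lnot A \leftrightarrow D): β-rule — branch into T \lnot A, F D  //  F \lnot A, T D.
      branch 2.1 (add T \lnot A, F D):
        ○ open, literals {A=false, B=true, C=true, D=false}.
      branch 2.2 (add F \lnot A, T D):
        ○ open, literals {A=true, B=true, C=true, D=true}.
0 branches closed, 8 open.
Each open branch fixes some atoms; the unmentioned ones are free. Counting distinct full assignments: branch {A=false, B=false, D=true} (C) contributes 2 new; branch {A=true, B=false, D=false} (C) contributes 2 new; branch {A=false, C=false, D=true} (B) contributes 1 new; branch {A=false, B=false, D=true} (C) contributes 0 new; branch {A=true, C=false, D=false} (B) contributes 1 new; branch {A=true, B=false, D=false} (C) contributes 0 new; branch {A=false, B=true, C=true, D=false} (none free) contributes 1 new; branch {A=true, B=true, C=true, D=true} (none free) contributes 1 new. Total: 8.

8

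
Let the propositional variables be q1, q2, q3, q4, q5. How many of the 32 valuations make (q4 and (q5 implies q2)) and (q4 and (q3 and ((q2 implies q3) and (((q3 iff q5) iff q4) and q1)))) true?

1

Initial set: {((q4 and (q5 implies q2)) and (q4 and (q3 and ((q2 implies q3) and (((q3 iff q5) iff q4) and q1)))))}.
((q4 and (q5 implies q2)) and (q4 and (q3 and ((q2 implies q3) and (((q3 iff q5) iff q4) and q1))))): α-rule — add (q4 and (q5 implies q2)), (q4 and (q3 and ((q2 implies q3) and (((q3 iff q5) iff q4) and q1)))).
(q4 and (q5 implies q2)): α-rule — add q4, (q5 implies q2).
(q4 and (q3 and ((q2 implies q3) and (((q3 iff q5) iff q4) and q1)))): α-rule — add q4, (q3 and ((q2 implies q3) and (((q3 iff q5) iff q4) and q1))).
(q3 and ((q2 implies q3) and (((q3 iff q5) iff q4) and q1))): α-rule — add q3, ((q2 implies q3) and (((q3 iff q5) iff q4) and q1)).
((q2 implies q3) and (((q3 iff q5) iff q4) and q1)): α-rule — add (q2 implies q3), (((q3 iff q5) iff q4) and q1).
(((q3 iff q5) iff q4) and q1): α-rule — add ((q3 iff q5) iff q4), q1.
(q5 implies q2): β-rule — branch into not q5  //  q2.
  branch 1 (add not q5):
    (q2 implies q3): β-rule — branch into not q2  //  q3.
      branch 1.1 (add not q2):
        ((q3 iff q5) iff q4): β-rule — branch into (q3 iff q5), q4  //  not (q3 iff q5), not q4.
          branch 1.1.1 (add (q3 iff q5), q4):
            (q3 iff q5): β-rule — branch into q3, q5  //  not q3, not q5.
              branch 1.1.1.1 (add q3, q5):
                × closes — contains both q5 and not q5.
              branch 1.1.1.2 (add not q3, not q5):
                × closes — contains both q3 and not q3.
          branch 1.1.2 (add not (q3 iff q5), not q4):
            × closes — contains both q4 and not q4.
      branch 1.2 (add q3):
        ((q3 iff q5) iff q4): β-rule — branch into (q3 iff q5), q4  //  not (q3 iff q5), not q4.
          branch 1.2.1 (add (q3 iff q5), q4):
            (q3 iff q5): β-rule — branch into q3, q5  //  not q3, not q5.
              branch 1.2.1.1 (add q3, q5):
                × closes — contains both q5 and not q5.
              branch 1.2.1.2 (add not q3, not q5):
                × closes — contains both q3 and not q3.
          branch 1.2.2 (add not (q3 iff q5), not q4):
            × closes — contains both q4 and not q4.
  branch 2 (add q2):
    (q2 implies q3): β-rule — branch into not q2  //  q3.
      branch 2.1 (add not q2):
        × closes — contains both q2 and not q2.
      branch 2.2 (add q3):
        ((q3 iff q5) iff q4): β-rule — branch into (q3 iff q5), q4  //  not (q3 iff q5), not q4.
          branch 2.2.1 (add (q3 iff q5), q4):
            (q3 iff q5): β-rule — branch into q3, q5  //  not q3, not q5.
              branch 2.2.1.1 (add q3, q5):
                ○ open, literals {q1=true, q2=true, q3=true, q4=true, q5=true}.
              branch 2.2.1.2 (add not q3, not q5):
                × closes — contains both q3 and not q3.
          branch 2.2.2 (add not (q3 iff q5), not q4):
            × closes — contains both q4 and not q4.
9 branches closed, 1 open.
Each open branch fixes some atoms; the unmentioned ones are free. Counting distinct full assignments: branch {q1=true, q2=true, q3=true, q4=true, q5=true} (none free) contributes 1 new. Total: 1.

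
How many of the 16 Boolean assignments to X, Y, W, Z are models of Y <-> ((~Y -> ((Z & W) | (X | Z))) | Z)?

10

Initial set: {(Y <-> ((~Y -> ((Z & W) | (X | Z))) | Z))}.
(Y <-> ((~Y -> ((Z & W) | (X | Z))) | Z)): β-rule — branch into Y, ((~Y -> ((Z & W) | (X | Z))) | Z)  //  ~Y, ~((~Y -> ((Z & W) | (X | Z))) | Z).
  branch 1 (add Y, ((~Y -> ((Z & W) | (X | Z))) | Z)):
    ((~Y -> ((Z & W) | (X | Z))) | Z): β-rule — branch into (~Y -> ((Z & W) | (X | Z)))  //  Z.
      branch 1.1 (add (~Y -> ((Z & W) | (X | Z)))):
        (~Y -> ((Z & W) | (X | Z))): β-rule — branch into ~~Y  //  ((Z & W) | (X | Z)).
          branch 1.1.1 (add ~~Y):
            ○ open, literals {Y=1}.
          branch 1.1.2 (add ((Z & W) | (X | Z))):
            ((Z & W) | (X | Z)): β-rule — branch into (Z & W)  //  (X | Z).
              branch 1.1.2.1 (add (Z & W)):
                (Z & W): α-rule — add Z, W.
                ○ open, literals {W=1, Y=1, Z=1}.
              branch 1.1.2.2 (add (X | Z)):
                (X | Z): β-rule — branch into X  //  Z.
                  branch 1.1.2.2.1 (add X):
                    ○ open, literals {X=1, Y=1}.
                  branch 1.1.2.2.2 (add Z):
                    ○ open, literals {Y=1, Z=1}.
      branch 1.2 (add Z):
        ○ open, literals {Y=1, Z=1}.
  branch 2 (add ~Y, ~((~Y -> ((Z & W) | (X | Z))) | Z)):
    ~((~Y -> ((Z & W) | (X | Z))) | Z): α-rule — add ~(~Y -> ((Z & W) | (X | Z))), ~Z.
    ~(~Y -> ((Z & W) | (X | Z))): α-rule — add ~Y, ~((Z & W) | (X | Z)).
    ~((Z & W) | (X | Z)): α-rule — add ~(Z & W), ~(X | Z).
    ~(X | Z): α-rule — add ~X, ~Z.
    ~(Z & W): β-rule — branch into ~Z  //  ~W.
      branch 2.1 (add ~Z):
        ○ open, literals {X=0, Y=0, Z=0}.
      branch 2.2 (add ~W):
        ○ open, literals {W=0, X=0, Y=0, Z=0}.
0 branches closed, 7 open.
Each open branch fixes some atoms; the unmentioned ones are free. Counting distinct full assignments: branch {Y=1} (X, W, Z) contributes 8 new; branch {W=1, Y=1, Z=1} (X) contributes 0 new; branch {X=1, Y=1} (W, Z) contributes 0 new; branch {Y=1, Z=1} (X, W) contributes 0 new; branch {Y=1, Z=1} (X, W) contributes 0 new; branch {X=0, Y=0, Z=0} (W) contributes 2 new; branch {W=0, X=0, Y=0, Z=0} (none free) contributes 0 new. Total: 10.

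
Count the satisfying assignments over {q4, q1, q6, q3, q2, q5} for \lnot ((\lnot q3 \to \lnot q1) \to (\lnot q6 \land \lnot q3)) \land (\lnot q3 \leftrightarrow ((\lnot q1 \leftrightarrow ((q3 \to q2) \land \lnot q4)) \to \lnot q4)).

16

Initial set: {(\lnot ((\lnot q3 \to \lnot q1) \to (\lnot q6 \land \lnot q3)) \land (\lnot q3 \leftrightarrow ((\lnot q1 \leftrightarrow ((q3 \to q2) \land \lnot q4)) \to \lnot q4)))}.
(\lnot ((\lnot q3 \to \lnot q1) \to (\lnot q6 \land \lnot q3)) \land (\lnot q3 \leftrightarrow ((\lnot q1 \leftrightarrow ((q3 \to q2) \land \lnot q4)) \to \lnot q4))): α-rule — add \lnot ((\lnot q3 \to \lnot q1) \to (\lnot q6 \land \lnot q3)), (\lnot q3 \leftrightarrow ((\lnot q1 \leftrightarrow ((q3 \to q2) \land \lnot q4)) \to \lnot q4)).
\lnot ((\lnot q3 \to \lnot q1) \to (\lnot q6 \land \lnot q3)): α-rule — add (\lnot q3 \to \lnot q1), \lnot (\lnot q6 \land \lnot q3).
(\lnot q3 \leftrightarrow ((\lnot q1 \leftrightarrow ((q3 \to q2) \land \lnot q4)) \to \lnot q4)): β-rule — branch into \lnot q3, ((\lnot q1 \leftrightarrow ((q3 \to q2) \land \lnot q4)) \to \lnot q4)  //  \lnot \lnot q3, \lnot ((\lnot q1 \leftrightarrow ((q3 \to q2) \land \lnot q4)) \to \lnot q4).
  branch 1 (add \lnot q3, ((\lnot q1 \leftrightarrow ((q3 \to q2) \land \lnot q4)) \to \lnot q4)):
    (\lnot q3 \to \lnot q1): β-rule — branch into \lnot \lnot q3  //  \lnot q1.
      branch 1.1 (add \lnot \lnot q3):
        × closes — contains both q3 and \lnot q3.
      branch 1.2 (add \lnot q1):
        \lnot (\lnot q6 \land \lnot q3): β-rule — branch into \lnot \lnot q6  //  \lnot \lnot q3.
          branch 1.2.1 (add \lnot \lnot q6):
            ((\lnot q1 \leftrightarrow ((q3 \to q2) \land \lnot q4)) \to \lnot q4): β-rule — branch into \lnot (\lnot q1 \leftrightarrow ((q3 \to q2) \land \lnot q4))  //  \lnot q4.
              branch 1.2.1.1 (add \lnot (\lnot q1 \leftrightarrow ((q3 \to q2) \land \lnot q4))):
                \lnot (\lnot q1 \leftrightarrow ((q3 \to q2) \land \lnot q4)): β-rule — branch into \lnot q1, \lnot ((q3 \to q2) \land \lnot q4)  //  \lnot \lnot q1, ((q3 \to q2) \land \lnot q4).
                  branch 1.2.1.1.1 (add \lnot q1, \lnot ((q3 \to q2) \land \lnot q4)):
                    \lnot ((q3 \to q2) \land \lnot q4): β-rule — branch into \lnot (q3 \to q2)  //  \lnot \lnot q4.
                      branch 1.2.1.1.1.1 (add \lnot (q3 \to q2)):
                        \lnot (q3 \to q2): α-rule — add q3, \lnot q2.
                        × closes — contains both q3 and \lnot q3.
                      branch 1.2.1.1.1.2 (add \lnot \lnot q4):
                        ○ open, literals {q1=false, q3=false, q4=true, q6=true}.
                  branch 1.2.1.1.2 (add \lnot \lnot q1, ((q3 \to q2) \land \lnot q4)):
                    × closes — contains both q1 and \lnot q1.
              branch 1.2.1.2 (add \lnot q4):
                ○ open, literals {q1=false, q3=false, q4=false, q6=true}.
          branch 1.2.2 (add \lnot \lnot q3):
            × closes — contains both q3 and \lnot q3.
  branch 2 (add \lnot \lnot q3, \lnot ((\lnot q1 \leftrightarrow ((q3 \to q2) \land \lnot q4)) \to \lnot q4)):
    \lnot ((\lnot q1 \leftrightarrow ((q3 \to q2) \land \lnot q4)) \to \lnot q4): α-rule — add (\lnot q1 \leftrightarrow ((q3 \to q2) \land \lnot q4)), \lnot \lnot q4.
    (\lnot q3 \to \lnot q1): β-rule — branch into \lnot \lnot q3  //  \lnot q1.
      branch 2.1 (add \lnot \lnot q3):
        \lnot (\lnot q6 \land \lnot q3): β-rule — branch into \lnot \lnot q6  //  \lnot \lnot q3.
          branch 2.1.1 (add \lnot \lnot q6):
            (\lnot q1 \leftrightarrow ((q3 \to q2) \land \lnot q4)): β-rule — branch into \lnot q1, ((q3 \to q2) \land \lnot q4)  //  \lnot \lnot q1, \lnot ((q3 \to q2) \land \lnot q4).
              branch 2.1.1.1 (add \lnot q1, ((q3 \to q2) \land \lnot q4)):
                ((q3 \to q2) \land \lnot q4): α-rule — add (q3 \to q2), \lnot q4.
                × closes — contains both q4 and \lnot q4.
              branch 2.1.1.2 (add \lnot \lnot q1, \lnot ((q3 \to q2) \land \lnot q4)):
                \lnot ((q3 \to q2) \land \lnot q4): β-rule — branch into \lnot (q3 \to q2)  //  \lnot \lnot q4.
                  branch 2.1.1.2.1 (add \lnot (q3 \to q2)):
                    \lnot (q3 \to q2): α-rule — add q3, \lnot q2.
                    ○ open, literals {q1=true, q2=false, q3=true, q4=true, q6=true}.
                  branch 2.1.1.2.2 (add \lnot \lnot q4):
                    ○ open, literals {q1=true, q3=true, q4=true, q6=true}.
          branch 2.1.2 (add \lnot \lnot q3):
            (\lnot q1 \leftrightarrow ((q3 \to q2) \land \lnot q4)): β-rule — branch into \lnot q1, ((q3 \to q2) \land \lnot q4)  //  \lnot \lnot q1, \lnot ((q3 \to q2) \land \lnot q4).
              branch 2.1.2.1 (add \lnot q1, ((q3 \to q2) \land \lnot q4)):
                ((q3 \to q2) \land \lnot q4): α-rule — add (q3 \to q2), \lnot q4.
                × closes — contains both q4 and \lnot q4.
              branch 2.1.2.2 (add \lnot \lnot q1, \lnot ((q3 \to q2) \land \lnot q4)):
                \lnot ((q3 \to q2) \land \lnot q4): β-rule — branch into \lnot (q3 \to q2)  //  \lnot \lnot q4.
                  branch 2.1.2.2.1 (add \lnot (q3 \to q2)):
                    \lnot (q3 \to q2): α-rule — add q3, \lnot q2.
                    ○ open, literals {q1=true, q2=false, q3=true, q4=true}.
                  branch 2.1.2.2.2 (add \lnot \lnot q4):
                    ○ open, literals {q1=true, q3=true, q4=true}.
      branch 2.2 (add \lnot q1):
        \lnot (\lnot q6 \land \lnot q3): β-rule — branch into \lnot \lnot q6  //  \lnot \lnot q3.
          branch 2.2.1 (add \lnot \lnot q6):
            (\lnot q1 \leftrightarrow ((q3 \to q2) \land \lnot q4)): β-rule — branch into \lnot q1, ((q3 \to q2) \land \lnot q4)  //  \lnot \lnot q1, \lnot ((q3 \to q2) \land \lnot q4).
              branch 2.2.1.1 (add \lnot q1, ((q3 \to q2) \land \lnot q4)):
                ((q3 \to q2) \land \lnot q4): α-rule — add (q3 \to q2), \lnot q4.
                × closes — contains both q4 and \lnot q4.
              branch 2.2.1.2 (add \lnot \lnot q1, \lnot ((q3 \to q2) \land \lnot q4)):
                × closes — contains both q1 and \lnot q1.
          branch 2.2.2 (add \lnot \lnot q3):
            (\lnot q1 \leftrightarrow ((q3 \to q2) \land \lnot q4)): β-rule — branch into \lnot q1, ((q3 \to q2) \land \lnot q4)  //  \lnot \lnot q1, \lnot ((q3 \to q2) \land \lnot q4).
              branch 2.2.2.1 (add \lnot q1, ((q3 \to q2) \land \lnot q4)):
                ((q3 \to q2) \land \lnot q4): α-rule — add (q3 \to q2), \lnot q4.
                × closes — contains both q4 and \lnot q4.
              branch 2.2.2.2 (add \lnot \lnot q1, \lnot ((q3 \to q2) \land \lnot q4)):
                × closes — contains both q1 and \lnot q1.
10 branches closed, 6 open.
Each open branch fixes some atoms; the unmentioned ones are free. Counting distinct full assignments: branch {q1=false, q3=false, q4=true, q6=true} (q2, q5) contributes 4 new; branch {q1=false, q3=false, q4=false, q6=true} (q2, q5) contributes 4 new; branch {q1=true, q2=false, q3=true, q4=true, q6=true} (q5) contributes 2 new; branch {q1=true, q3=true, q4=true, q6=true} (q2, q5) contributes 2 new; branch {q1=true, q2=false, q3=true, q4=true} (q6, q5) contributes 2 new; branch {q1=true, q3=true, q4=true} (q6, q2, q5) contributes 2 new. Total: 16.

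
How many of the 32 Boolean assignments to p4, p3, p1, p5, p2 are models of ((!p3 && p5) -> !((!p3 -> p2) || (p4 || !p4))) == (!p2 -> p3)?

Initial set: {(((!p3 && p5) -> !((!p3 -> p2) || (p4 || !p4))) == (!p2 -> p3))}.
(((!p3 && p5) -> !((!p3 -> p2) || (p4 || !p4))) == (!p2 -> p3)): β-rule — branch into ((!p3 && p5) -> !((!p3 -> p2) || (p4 || !p4))), (!p2 -> p3)  //  !((!p3 && p5) -> !((!p3 -> p2) || (p4 || !p4))), !(!p2 -> p3).
  branch 1 (add ((!p3 && p5) -> !((!p3 -> p2) || (p4 || !p4))), (!p2 -> p3)):
    ((!p3 && p5) -> !((!p3 -> p2) || (p4 || !p4))): β-rule — branch into !(!p3 && p5)  //  !((!p3 -> p2) || (p4 || !p4)).
      branch 1.1 (add !(!p3 && p5)):
        (!p2 -> p3): β-rule — branch into !!p2  //  p3.
          branch 1.1.1 (add !!p2):
            !(!p3 && p5): β-rule — branch into !!p3  //  !p5.
              branch 1.1.1.1 (add !!p3):
                ○ open, literals {p2=T, p3=T}.
              branch 1.1.1.2 (add !p5):
                ○ open, literals {p2=T, p5=F}.
          branch 1.1.2 (add p3):
            !(!p3 && p5): β-rule — branch into !!p3  //  !p5.
              branch 1.1.2.1 (add !!p3):
                ○ open, literals {p3=T}.
              branch 1.1.2.2 (add !p5):
                ○ open, literals {p3=T, p5=F}.
      branch 1.2 (add !((!p3 -> p2) || (p4 || !p4))):
        !((!p3 -> p2) || (p4 || !p4)): α-rule — add !(!p3 -> p2), !(p4 || !p4).
        !(!p3 -> p2): α-rule — add !p3, !p2.
        !(p4 || !p4): α-rule — add !p4, !!p4.
        × closes — contains both p4 and !p4.
  branch 2 (add !((!p3 && p5) -> !((!p3 -> p2) || (p4 || !p4))), !(!p2 -> p3)):
    !((!p3 && p5) -> !((!p3 -> p2) || (p4 || !p4))): α-rule — add (!p3 && p5), !!((!p3 -> p2) || (p4 || !p4)).
    !(!p2 -> p3): α-rule — add !p2, !p3.
    (!p3 && p5): α-rule — add !p3, p5.
    !!((!p3 -> p2) || (p4 || !p4)): β-rule — branch into (!p3 -> p2)  //  (p4 || !p4).
      branch 2.1 (add (!p3 -> p2)):
        (!p3 -> p2): β-rule — branch into !!p3  //  p2.
          branch 2.1.1 (add !!p3):
            × closes — contains both p3 and !p3.
          branch 2.1.2 (add p2):
            × closes — contains both p2 and !p2.
      branch 2.2 (add (p4 || !p4)):
        (p4 || !p4): β-rule — branch into p4  //  !p4.
          branch 2.2.1 (add p4):
            ○ open, literals {p2=F, p3=F, p4=T, p5=T}.
          branch 2.2.2 (add !p4):
            ○ open, literals {p2=F, p3=F, p4=F, p5=T}.
3 branches closed, 6 open.
Each open branch fixes some atoms; the unmentioned ones are free. Counting distinct full assignments: branch {p2=T, p3=T} (p4, p1, p5) contributes 8 new; branch {p2=T, p5=F} (p4, p3, p1) contributes 4 new; branch {p3=T} (p4, p1, p5, p2) contributes 8 new; branch {p3=T, p5=F} (p4, p1, p2) contributes 0 new; branch {p2=F, p3=F, p4=T, p5=T} (p1) contributes 2 new; branch {p2=F, p3=F, p4=F, p5=T} (p1) contributes 2 new. Total: 24.

24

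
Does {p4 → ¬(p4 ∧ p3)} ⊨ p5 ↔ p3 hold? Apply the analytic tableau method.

Initial set: {T (p4 → ¬(p4 ∧ p3)); F (p5 ↔ p3)}.
T (p4 → ¬(p4 ∧ p3)): β-rule — branch into F p4  //  T ¬(p4 ∧ p3).
  branch 1 (add F p4):
    F (p5 ↔ p3): β-rule — branch into T p5, F p3  //  F p5, T p3.
      branch 1.1 (add T p5, F p3):
        ○ open, literals {p3=F, p4=F, p5=T}.
      branch 1.2 (add F p5, T p3):
        ○ open, literals {p3=T, p4=F, p5=F}.
  branch 2 (add T ¬(p4 ∧ p3)):
    F (p5 ↔ p3): β-rule — branch into T p5, F p3  //  F p5, T p3.
      branch 2.1 (add T p5, F p3):
        T ¬(p4 ∧ p3): β-rule — branch into F p4  //  F p3.
          branch 2.1.1 (add F p4):
            ○ open, literals {p3=F, p4=F, p5=T}.
          branch 2.1.2 (add F p3):
            ○ open, literals {p3=F, p5=T}.
      branch 2.2 (add F p5, T p3):
        T ¬(p4 ∧ p3): β-rule — branch into F p4  //  F p3.
          branch 2.2.1 (add F p4):
            ○ open, literals {p3=T, p4=F, p5=F}.
          branch 2.2.2 (add F p3):
            × closes — contains both p3 and ¬p3.
1 branch closed, 5 open.
An open branch gives a countermodel: p3=F, p4=F, p5=T (unmentioned atoms arbitrary); the premises hold there but the conclusion fails.

No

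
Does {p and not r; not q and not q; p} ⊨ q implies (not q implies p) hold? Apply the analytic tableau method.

Initial set: {(p and not r); (not q and not q); p; not (q implies (not q implies p))}.
(p and not r): α-rule — add p, not r.
(not q and not q): α-rule — add not q, not q.
not (q implies (not q implies p)): α-rule — add q, not (not q implies p).
× closes — contains both q and not q.
All 1 branch closes.
Every branch closed, so the premises entail the conclusion.

Yes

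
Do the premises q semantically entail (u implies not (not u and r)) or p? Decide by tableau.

Yes

Initial set: {q; not ((u implies not (not u and r)) or p)}.
not ((u implies not (not u and r)) or p): α-rule — add not (u implies not (not u and r)), not p.
not (u implies not (not u and r)): α-rule — add u, not not (not u and r).
not not (not u and r): α-rule — add not u, r.
× closes — contains both u and not u.
All 1 branch closes.
Every branch closed, so the premises entail the conclusion.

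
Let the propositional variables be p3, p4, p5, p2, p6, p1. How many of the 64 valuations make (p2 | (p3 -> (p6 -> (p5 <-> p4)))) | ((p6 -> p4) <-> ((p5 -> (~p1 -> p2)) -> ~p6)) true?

Initial set: {((p2 | (p3 -> (p6 -> (p5 <-> p4)))) | ((p6 -> p4) <-> ((p5 -> (~p1 -> p2)) -> ~p6)))}.
((p2 | (p3 -> (p6 -> (p5 <-> p4)))) | ((p6 -> p4) <-> ((p5 -> (~p1 -> p2)) -> ~p6))): β-rule — branch into (p2 | (p3 -> (p6 -> (p5 <-> p4))))  //  ((p6 -> p4) <-> ((p5 -> (~p1 -> p2)) -> ~p6)).
  branch 1 (add (p2 | (p3 -> (p6 -> (p5 <-> p4))))):
    (p2 | (p3 -> (p6 -> (p5 <-> p4)))): β-rule — branch into p2  //  (p3 -> (p6 -> (p5 <-> p4))).
      branch 1.1 (add p2):
        ○ open, literals {p2=true}.
      branch 1.2 (add (p3 -> (p6 -> (p5 <-> p4)))):
        (p3 -> (p6 -> (p5 <-> p4))): β-rule — branch into ~p3  //  (p6 -> (p5 <-> p4)).
          branch 1.2.1 (add ~p3):
            ○ open, literals {p3=false}.
          branch 1.2.2 (add (p6 -> (p5 <-> p4))):
            (p6 -> (p5 <-> p4)): β-rule — branch into ~p6  //  (p5 <-> p4).
              branch 1.2.2.1 (add ~p6):
                ○ open, literals {p6=false}.
              branch 1.2.2.2 (add (p5 <-> p4)):
                (p5 <-> p4): β-rule — branch into p5, p4  //  ~p5, ~p4.
                  branch 1.2.2.2.1 (add p5, p4):
                    ○ open, literals {p4=true, p5=true}.
                  branch 1.2.2.2.2 (add ~p5, ~p4):
                    ○ open, literals {p4=false, p5=false}.
  branch 2 (add ((p6 -> p4) <-> ((p5 -> (~p1 -> p2)) -> ~p6))):
    ((p6 -> p4) <-> ((p5 -> (~p1 -> p2)) -> ~p6)): β-rule — branch into (p6 -> p4), ((p5 -> (~p1 -> p2)) -> ~p6)  //  ~(p6 -> p4), ~((p5 -> (~p1 -> p2)) -> ~p6).
      branch 2.1 (add (p6 -> p4), ((p5 -> (~p1 -> p2)) -> ~p6)):
        (p6 -> p4): β-rule — branch into ~p6  //  p4.
          branch 2.1.1 (add ~p6):
            ((p5 -> (~p1 -> p2)) -> ~p6): β-rule — branch into ~(p5 -> (~p1 -> p2))  //  ~p6.
              branch 2.1.1.1 (add ~(p5 -> (~p1 -> p2))):
                ~(p5 -> (~p1 -> p2)): α-rule — add p5, ~(~p1 -> p2).
                ~(~p1 -> p2): α-rule — add ~p1, ~p2.
                ○ open, literals {p1=false, p2=false, p5=true, p6=false}.
              branch 2.1.1.2 (add ~p6):
                ○ open, literals {p6=false}.
          branch 2.1.2 (add p4):
            ((p5 -> (~p1 -> p2)) -> ~p6): β-rule — branch into ~(p5 -> (~p1 -> p2))  //  ~p6.
              branch 2.1.2.1 (add ~(p5 -> (~p1 -> p2))):
                ~(p5 -> (~p1 -> p2)): α-rule — add p5, ~(~p1 -> p2).
                ~(~p1 -> p2): α-rule — add ~p1, ~p2.
                ○ open, literals {p1=false, p2=false, p4=true, p5=true}.
              branch 2.1.2.2 (add ~p6):
                ○ open, literals {p4=true, p6=false}.
      branch 2.2 (add ~(p6 -> p4), ~((p5 -> (~p1 -> p2)) -> ~p6)):
        ~(p6 -> p4): α-rule — add p6, ~p4.
        ~((p5 -> (~p1 -> p2)) -> ~p6): α-rule — add (p5 -> (~p1 -> p2)), ~~p6.
        (p5 -> (~p1 -> p2)): β-rule — branch into ~p5  //  (~p1 -> p2).
          branch 2.2.1 (add ~p5):
            ○ open, literals {p4=false, p5=false, p6=true}.
          branch 2.2.2 (add (~p1 -> p2)):
            (~p1 -> p2): β-rule — branch into ~~p1  //  p2.
              branch 2.2.2.1 (add ~~p1):
                ○ open, literals {p1=true, p4=false, p6=true}.
              branch 2.2.2.2 (add p2):
                ○ open, literals {p2=true, p4=false, p6=true}.
0 branches closed, 12 open.
Each open branch fixes some atoms; the unmentioned ones are free. Counting distinct full assignments: branch {p2=true} (p3, p4, p5, p6, p1) contributes 32 new; branch {p3=false} (p4, p5, p2, p6, p1) contributes 16 new; branch {p6=false} (p3, p4, p5, p2, p1) contributes 8 new; branch {p4=true, p5=true} (p3, p2, p6, p1) contributes 2 new; branch {p4=false, p5=false} (p3, p2, p6, p1) contributes 2 new; branch {p1=false, p2=false, p5=true, p6=false} (p3, p4) contributes 0 new; branch {p6=false} (p3, p4, p5, p2, p1) contributes 0 new; branch {p1=false, p2=false, p4=true, p5=true} (p3, p6) contributes 0 new; branch {p4=true, p6=false} (p3, p5, p2, p1) contributes 0 new; branch {p4=false, p5=false, p6=true} (p3, p2, p1) contributes 0 new; branch {p1=true, p4=false, p6=true} (p3, p5, p2) contributes 1 new; branch {p2=true, p4=false, p6=true} (p3, p5, p1) contributes 0 new. Total: 61.

61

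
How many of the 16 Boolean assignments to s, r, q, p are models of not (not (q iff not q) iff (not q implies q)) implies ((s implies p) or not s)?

Initial set: {(not (not (q iff not q) iff (not q implies q)) implies ((s implies p) or not s))}.
(not (not (q iff not q) iff (not q implies q)) implies ((s implies p) or not s)): β-rule — branch into not not (not (q iff not q) iff (not q implies q))  //  ((s implies p) or not s).
  branch 1 (add not not (not (q iff not q) iff (not q implies q))):
    not not (not (q iff not q) iff (not q implies q)): β-rule — branch into not (q iff not q), (not q implies q)  //  not not (q iff not q), not (not q implies q).
      branch 1.1 (add not (q iff not q), (not q implies q)):
        not (q iff not q): β-rule — branch into q, not not q  //  not q, not q.
          branch 1.1.1 (add q, not not q):
            (not q implies q): β-rule — branch into not not q  //  q.
              branch 1.1.1.1 (add not not q):
                ○ open, literals {q=1}.
              branch 1.1.1.2 (add q):
                ○ open, literals {q=1}.
          branch 1.1.2 (add not q, not q):
            (not q implies q): β-rule — branch into not not q  //  q.
              branch 1.1.2.1 (add not not q):
                × closes — contains both q and not q.
              branch 1.1.2.2 (add q):
                × closes — contains both q and not q.
      branch 1.2 (add not not (q iff not q), not (not q implies q)):
        not (not q implies q): α-rule — add not q, not q.
        not not (q iff not q): β-rule — branch into q, not q  //  not q, not not q.
          branch 1.2.1 (add q, not q):
            × closes — contains both q and not q.
          branch 1.2.2 (add not q, not not q):
            × closes — contains both q and not q.
  branch 2 (add ((s implies p) or not s)):
    ((s implies p) or not s): β-rule — branch into (s implies p)  //  not s.
      branch 2.1 (add (s implies p)):
        (s implies p): β-rule — branch into not s  //  p.
          branch 2.1.1 (add not s):
            ○ open, literals {s=0}.
          branch 2.1.2 (add p):
            ○ open, literals {p=1}.
      branch 2.2 (add not s):
        ○ open, literals {s=0}.
4 branches closed, 5 open.
Each open branch fixes some atoms; the unmentioned ones are free. Counting distinct full assignments: branch {q=1} (s, r, p) contributes 8 new; branch {q=1} (s, r, p) contributes 0 new; branch {s=0} (r, q, p) contributes 4 new; branch {p=1} (s, r, q) contributes 2 new; branch {s=0} (r, q, p) contributes 0 new. Total: 14.

14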